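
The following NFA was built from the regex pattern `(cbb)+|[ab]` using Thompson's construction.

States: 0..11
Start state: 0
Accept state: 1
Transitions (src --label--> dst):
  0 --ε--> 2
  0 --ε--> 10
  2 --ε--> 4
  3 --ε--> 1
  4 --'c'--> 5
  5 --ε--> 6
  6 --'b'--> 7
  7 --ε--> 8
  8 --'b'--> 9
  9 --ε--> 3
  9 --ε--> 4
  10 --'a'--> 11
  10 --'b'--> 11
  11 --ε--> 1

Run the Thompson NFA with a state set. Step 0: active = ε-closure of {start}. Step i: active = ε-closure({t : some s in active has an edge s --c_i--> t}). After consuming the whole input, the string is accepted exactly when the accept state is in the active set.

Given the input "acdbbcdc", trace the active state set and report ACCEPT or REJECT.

S₀ = ε-closure({0}) = {0,2,4,10}
'a' @ 1: {1,11}  ✓accept
'c' @ 2: {}  — no active states
rest 'dbbcdc' ignored (set empty)
after full input: {}  (accept=1 not in)

Answer: REJECT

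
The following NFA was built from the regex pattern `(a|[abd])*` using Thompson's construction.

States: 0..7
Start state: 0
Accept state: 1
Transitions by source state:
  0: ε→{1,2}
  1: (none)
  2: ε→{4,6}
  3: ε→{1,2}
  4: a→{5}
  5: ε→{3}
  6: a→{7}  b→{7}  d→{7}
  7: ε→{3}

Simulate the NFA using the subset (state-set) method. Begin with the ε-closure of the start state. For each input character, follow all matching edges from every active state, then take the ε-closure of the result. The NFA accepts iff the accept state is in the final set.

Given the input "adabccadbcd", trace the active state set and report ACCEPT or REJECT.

S₀ = ε-closure({0}) = {0,1,2,4,6}
'a' @ 1: {1,2,3,4,5,6,7}  ✓accept
'd' @ 2: {1,2,3,4,6,7}  ✓accept
'a' @ 3: {1,2,3,4,5,6,7}  ✓accept
'b' @ 4: {1,2,3,4,6,7}  ✓accept
'c' @ 5: {}  — state set empty
rest 'cadbcd' ignored (set empty)
end set {} — state 1 not in

Answer: REJECT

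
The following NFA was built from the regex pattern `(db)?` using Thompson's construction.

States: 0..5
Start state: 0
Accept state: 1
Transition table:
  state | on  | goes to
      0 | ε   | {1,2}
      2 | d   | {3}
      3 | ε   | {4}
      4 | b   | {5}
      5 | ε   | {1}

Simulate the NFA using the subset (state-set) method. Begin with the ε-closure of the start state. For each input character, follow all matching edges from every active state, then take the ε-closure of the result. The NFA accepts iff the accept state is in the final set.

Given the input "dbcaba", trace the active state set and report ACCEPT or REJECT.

Answer: REJECT

Derivation:
S₀ = ε-closure({0}) = {0,1,2}
'd' @ 1: {3,4}
'b' @ 2: {1,5}  [accepting]
'c' @ 3: {}  — no active states
rest 'aba' ignored (set empty)
after full input: {}  (accept=1 not in)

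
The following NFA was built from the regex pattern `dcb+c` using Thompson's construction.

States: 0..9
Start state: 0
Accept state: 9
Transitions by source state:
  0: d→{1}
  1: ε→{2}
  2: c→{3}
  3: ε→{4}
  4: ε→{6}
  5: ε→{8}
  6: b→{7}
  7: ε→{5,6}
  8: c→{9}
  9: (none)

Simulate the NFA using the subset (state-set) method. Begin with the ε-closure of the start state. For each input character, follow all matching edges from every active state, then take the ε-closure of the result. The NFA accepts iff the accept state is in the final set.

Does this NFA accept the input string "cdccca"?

Answer: REJECT

Derivation:
initial (ε-close {0}): {0}
'c' @ 1: {}  — state set empty
rest 'dccca' ignored (set empty)
end set {} — state 9 not in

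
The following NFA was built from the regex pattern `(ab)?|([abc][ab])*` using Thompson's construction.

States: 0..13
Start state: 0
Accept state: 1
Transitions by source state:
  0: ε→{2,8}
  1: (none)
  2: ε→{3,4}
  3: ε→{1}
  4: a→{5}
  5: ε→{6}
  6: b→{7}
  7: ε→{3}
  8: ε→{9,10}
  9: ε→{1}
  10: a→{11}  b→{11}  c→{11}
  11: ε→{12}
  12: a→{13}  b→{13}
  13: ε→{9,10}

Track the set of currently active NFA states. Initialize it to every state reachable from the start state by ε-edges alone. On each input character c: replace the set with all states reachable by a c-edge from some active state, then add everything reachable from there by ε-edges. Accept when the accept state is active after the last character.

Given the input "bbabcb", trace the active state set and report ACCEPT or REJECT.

S₀ = ε-closure({0}) = {0,1,2,3,4,8,9,10}
'b' @ 1: {11,12}
'b' @ 2: {1,9,10,13}  ✓accept
'a' @ 3: {11,12}
'b' @ 4: {1,9,10,13}  ✓accept
'c' @ 5: {11,12}
'b' @ 6: {1,9,10,13}  ✓accept
after full input: {1,9,10,13}  (accept=1 in)

Answer: ACCEPT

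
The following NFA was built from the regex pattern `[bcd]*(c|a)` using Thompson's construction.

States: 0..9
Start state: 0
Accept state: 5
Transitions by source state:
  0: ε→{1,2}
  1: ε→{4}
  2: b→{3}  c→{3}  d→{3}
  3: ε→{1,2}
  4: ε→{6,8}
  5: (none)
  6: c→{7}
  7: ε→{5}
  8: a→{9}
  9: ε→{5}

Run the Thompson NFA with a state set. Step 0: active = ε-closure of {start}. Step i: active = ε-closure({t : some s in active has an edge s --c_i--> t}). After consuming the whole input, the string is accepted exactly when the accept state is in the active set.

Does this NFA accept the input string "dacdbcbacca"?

start: ε-closure({0}) = {0,1,2,4,6,8}
'd' @ 1: {1,2,3,4,6,8}
'a' @ 2: {5,9}  [accepting]
'c' @ 3: {}  — state set empty
rest 'dbcbacca' ignored (set empty)
after full input: {}  (accept=5 not in)

Answer: REJECT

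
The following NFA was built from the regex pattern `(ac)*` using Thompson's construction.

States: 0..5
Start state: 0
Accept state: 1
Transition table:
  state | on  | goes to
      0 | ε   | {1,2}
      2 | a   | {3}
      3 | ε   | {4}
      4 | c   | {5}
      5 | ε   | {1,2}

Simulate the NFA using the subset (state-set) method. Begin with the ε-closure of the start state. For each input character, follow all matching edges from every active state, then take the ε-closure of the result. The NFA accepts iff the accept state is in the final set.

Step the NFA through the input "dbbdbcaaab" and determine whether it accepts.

Answer: REJECT

Derivation:
initial (ε-close {0}): {0,1,2}
'd' @ 1: {}  — state set empty
rest 'bbdbcaaab' ignored (set empty)
after full input: {}  (accept=1 not in)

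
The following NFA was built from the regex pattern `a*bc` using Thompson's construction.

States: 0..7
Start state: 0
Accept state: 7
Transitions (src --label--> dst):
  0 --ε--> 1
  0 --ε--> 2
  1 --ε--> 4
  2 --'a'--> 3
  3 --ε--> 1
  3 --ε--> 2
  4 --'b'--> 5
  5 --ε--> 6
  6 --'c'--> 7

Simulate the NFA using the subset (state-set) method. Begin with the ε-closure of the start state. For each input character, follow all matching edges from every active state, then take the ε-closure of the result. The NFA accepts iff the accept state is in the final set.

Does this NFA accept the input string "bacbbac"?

Answer: REJECT

Derivation:
start: ε-closure({0}) = {0,1,2,4}
'b' @ 1: {5,6}
'a' @ 2: {}  — dead — no transitions
rest 'cbbac' ignored (set empty)
end set {} — state 7 not in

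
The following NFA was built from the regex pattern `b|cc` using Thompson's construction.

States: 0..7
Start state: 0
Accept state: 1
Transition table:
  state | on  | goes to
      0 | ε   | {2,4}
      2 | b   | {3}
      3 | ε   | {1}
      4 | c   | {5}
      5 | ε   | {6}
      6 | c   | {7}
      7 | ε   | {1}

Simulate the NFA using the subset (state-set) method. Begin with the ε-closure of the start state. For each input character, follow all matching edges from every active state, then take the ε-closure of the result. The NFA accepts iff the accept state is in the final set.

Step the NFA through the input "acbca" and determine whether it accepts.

Answer: REJECT

Derivation:
initial (ε-close {0}): {0,2,4}
'a' @ 1: {}  — no active states
rest 'cbca' ignored (set empty)
after full input: {}  (accept=1 not in)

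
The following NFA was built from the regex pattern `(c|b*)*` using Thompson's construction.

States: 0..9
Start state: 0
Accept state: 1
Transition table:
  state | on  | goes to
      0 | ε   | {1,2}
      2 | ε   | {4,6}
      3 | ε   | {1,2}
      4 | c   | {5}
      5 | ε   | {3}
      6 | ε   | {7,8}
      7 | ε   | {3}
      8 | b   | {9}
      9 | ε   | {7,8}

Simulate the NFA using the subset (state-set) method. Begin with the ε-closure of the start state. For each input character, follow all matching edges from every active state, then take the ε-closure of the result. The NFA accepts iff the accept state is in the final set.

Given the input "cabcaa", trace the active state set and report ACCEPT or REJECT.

Answer: REJECT

Trace:
start: ε-closure({0}) = {0,1,2,3,4,6,7,8}
'c' @ 1: {1,2,3,4,5,6,7,8}  [accepting]
'a' @ 2: {}  — dead — no transitions
rest 'bcaa' ignored (set empty)
end set {} — state 1 not in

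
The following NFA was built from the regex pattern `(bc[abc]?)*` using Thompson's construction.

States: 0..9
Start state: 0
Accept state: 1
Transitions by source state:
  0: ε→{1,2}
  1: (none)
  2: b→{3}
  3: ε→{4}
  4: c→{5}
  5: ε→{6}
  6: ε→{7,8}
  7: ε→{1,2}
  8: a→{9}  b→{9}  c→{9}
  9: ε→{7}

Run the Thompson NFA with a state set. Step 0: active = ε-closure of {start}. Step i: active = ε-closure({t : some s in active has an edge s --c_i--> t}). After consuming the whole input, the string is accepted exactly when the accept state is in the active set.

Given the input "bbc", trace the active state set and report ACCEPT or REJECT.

Answer: REJECT

Steps:
S₀ = ε-closure({0}) = {0,1,2}
'b' @ 1: {3,4}
'b' @ 2: {}  — dead — no transitions
rest 'c' ignored (set empty)
after full input: {}  (accept=1 not in)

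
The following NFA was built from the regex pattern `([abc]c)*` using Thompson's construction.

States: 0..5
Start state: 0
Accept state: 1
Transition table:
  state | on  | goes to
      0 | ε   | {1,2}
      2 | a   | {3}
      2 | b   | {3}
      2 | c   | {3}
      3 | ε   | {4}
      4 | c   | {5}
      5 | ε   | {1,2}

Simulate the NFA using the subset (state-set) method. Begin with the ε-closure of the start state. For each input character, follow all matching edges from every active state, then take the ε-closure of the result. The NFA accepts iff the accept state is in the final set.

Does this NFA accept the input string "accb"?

Answer: REJECT

Derivation:
start: ε-closure({0}) = {0,1,2}
'a' @ 1: {3,4}
'c' @ 2: {1,2,5}  ✓accept
'c' @ 3: {3,4}
'b' @ 4: {}  — state set empty
after full input: {}  (accept=1 not in)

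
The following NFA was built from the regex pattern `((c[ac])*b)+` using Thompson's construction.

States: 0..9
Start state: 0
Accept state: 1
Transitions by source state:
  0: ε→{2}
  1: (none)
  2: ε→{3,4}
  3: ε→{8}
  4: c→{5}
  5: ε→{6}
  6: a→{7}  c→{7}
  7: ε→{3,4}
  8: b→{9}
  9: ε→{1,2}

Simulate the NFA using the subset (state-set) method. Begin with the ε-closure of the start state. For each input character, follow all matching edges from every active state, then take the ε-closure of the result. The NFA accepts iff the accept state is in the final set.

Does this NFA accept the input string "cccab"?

Answer: ACCEPT

Trace:
initial (ε-close {0}): {0,2,3,4,8}
'c' @ 1: {5,6}
'c' @ 2: {3,4,7,8}
'c' @ 3: {5,6}
'a' @ 4: {3,4,7,8}
'b' @ 5: {1,2,3,4,8,9}  (accept∈set)
after full input: {1,2,3,4,8,9}  (accept=1 in)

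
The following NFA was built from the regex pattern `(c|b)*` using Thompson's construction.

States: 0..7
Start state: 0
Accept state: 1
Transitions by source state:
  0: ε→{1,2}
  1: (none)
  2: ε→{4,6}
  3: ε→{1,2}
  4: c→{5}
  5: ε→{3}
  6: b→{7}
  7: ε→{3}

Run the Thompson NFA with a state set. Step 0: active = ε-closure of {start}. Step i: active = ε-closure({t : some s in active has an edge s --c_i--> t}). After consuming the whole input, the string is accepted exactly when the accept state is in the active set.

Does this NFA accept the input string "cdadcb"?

initial (ε-close {0}): {0,1,2,4,6}
'c' @ 1: {1,2,3,4,5,6}  (accept∈set)
'd' @ 2: {}  — state set empty
rest 'adcb' ignored (set empty)
final: {}; accept 1 not in set

Answer: REJECT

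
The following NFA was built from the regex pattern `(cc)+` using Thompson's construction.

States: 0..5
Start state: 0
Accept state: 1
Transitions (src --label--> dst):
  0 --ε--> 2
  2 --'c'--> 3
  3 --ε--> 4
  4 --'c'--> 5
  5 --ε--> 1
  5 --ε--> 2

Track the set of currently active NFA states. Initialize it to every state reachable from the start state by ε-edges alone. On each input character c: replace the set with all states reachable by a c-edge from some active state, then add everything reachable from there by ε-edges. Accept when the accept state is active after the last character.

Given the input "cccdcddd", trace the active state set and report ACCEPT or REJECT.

Answer: REJECT

Trace:
start: ε-closure({0}) = {0,2}
'c' @ 1: {3,4}
'c' @ 2: {1,2,5}  ✓accept
'c' @ 3: {3,4}
'd' @ 4: {}  — no active states
rest 'cddd' ignored (set empty)
final: {}; accept 1 not in set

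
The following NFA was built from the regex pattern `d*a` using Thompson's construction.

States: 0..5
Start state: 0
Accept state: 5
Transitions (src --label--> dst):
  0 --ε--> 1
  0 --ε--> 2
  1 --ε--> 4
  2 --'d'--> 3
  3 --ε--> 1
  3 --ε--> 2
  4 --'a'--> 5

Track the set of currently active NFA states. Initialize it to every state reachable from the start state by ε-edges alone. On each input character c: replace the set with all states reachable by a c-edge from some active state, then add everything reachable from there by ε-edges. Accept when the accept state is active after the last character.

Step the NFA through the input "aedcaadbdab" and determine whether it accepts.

Answer: REJECT

Steps:
start: ε-closure({0}) = {0,1,2,4}
'a' @ 1: {5}  ✓accept
'e' @ 2: {}  — state set empty
rest 'dcaadbdab' ignored (set empty)
final: {}; accept 5 not in set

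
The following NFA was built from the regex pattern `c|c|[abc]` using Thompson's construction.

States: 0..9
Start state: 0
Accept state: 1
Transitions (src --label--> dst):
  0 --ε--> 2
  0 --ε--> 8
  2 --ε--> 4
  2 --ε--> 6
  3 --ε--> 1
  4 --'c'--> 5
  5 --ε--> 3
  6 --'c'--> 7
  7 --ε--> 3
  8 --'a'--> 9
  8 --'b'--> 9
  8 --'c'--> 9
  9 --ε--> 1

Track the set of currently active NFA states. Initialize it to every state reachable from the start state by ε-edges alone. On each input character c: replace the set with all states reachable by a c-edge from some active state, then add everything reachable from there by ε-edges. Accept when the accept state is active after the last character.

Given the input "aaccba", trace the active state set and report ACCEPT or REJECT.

Answer: REJECT

Trace:
start: ε-closure({0}) = {0,2,4,6,8}
'a' @ 1: {1,9}  [accepting]
'a' @ 2: {}  — dead — no transitions
rest 'ccba' ignored (set empty)
end set {} — state 1 not in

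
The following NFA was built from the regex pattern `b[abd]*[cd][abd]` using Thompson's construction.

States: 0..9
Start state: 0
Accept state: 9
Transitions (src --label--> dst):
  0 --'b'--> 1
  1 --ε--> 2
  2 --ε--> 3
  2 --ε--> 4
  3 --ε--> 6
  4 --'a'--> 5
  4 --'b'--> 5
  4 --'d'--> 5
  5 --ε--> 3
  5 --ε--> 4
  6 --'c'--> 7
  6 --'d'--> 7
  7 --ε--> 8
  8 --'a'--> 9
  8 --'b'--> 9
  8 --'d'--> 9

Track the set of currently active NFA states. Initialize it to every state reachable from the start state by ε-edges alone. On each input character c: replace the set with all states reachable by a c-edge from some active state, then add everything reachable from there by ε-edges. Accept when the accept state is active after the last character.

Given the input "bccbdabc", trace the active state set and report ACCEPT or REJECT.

Answer: REJECT

Trace:
S₀ = ε-closure({0}) = {0}
'b' @ 1: {1,2,3,4,6}
'c' @ 2: {7,8}
'c' @ 3: {}  — state set empty
rest 'bdabc' ignored (set empty)
after full input: {}  (accept=9 not in)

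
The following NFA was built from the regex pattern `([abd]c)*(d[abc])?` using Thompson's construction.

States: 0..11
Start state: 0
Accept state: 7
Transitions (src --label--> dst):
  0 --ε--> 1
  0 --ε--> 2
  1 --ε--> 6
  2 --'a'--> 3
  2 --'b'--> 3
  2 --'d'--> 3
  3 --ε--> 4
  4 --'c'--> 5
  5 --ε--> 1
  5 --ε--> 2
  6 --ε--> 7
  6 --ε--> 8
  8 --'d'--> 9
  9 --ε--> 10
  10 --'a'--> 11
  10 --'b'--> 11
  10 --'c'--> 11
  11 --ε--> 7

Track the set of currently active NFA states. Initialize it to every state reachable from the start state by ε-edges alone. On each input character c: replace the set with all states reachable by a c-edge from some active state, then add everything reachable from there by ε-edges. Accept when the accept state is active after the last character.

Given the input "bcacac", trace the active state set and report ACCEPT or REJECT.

initial (ε-close {0}): {0,1,2,6,7,8}
'b' @ 1: {3,4}
'c' @ 2: {1,2,5,6,7,8}  ✓accept
'a' @ 3: {3,4}
'c' @ 4: {1,2,5,6,7,8}  ✓accept
'a' @ 5: {3,4}
'c' @ 6: {1,2,5,6,7,8}  ✓accept
end set {1,2,5,6,7,8} — state 7 in

Answer: ACCEPT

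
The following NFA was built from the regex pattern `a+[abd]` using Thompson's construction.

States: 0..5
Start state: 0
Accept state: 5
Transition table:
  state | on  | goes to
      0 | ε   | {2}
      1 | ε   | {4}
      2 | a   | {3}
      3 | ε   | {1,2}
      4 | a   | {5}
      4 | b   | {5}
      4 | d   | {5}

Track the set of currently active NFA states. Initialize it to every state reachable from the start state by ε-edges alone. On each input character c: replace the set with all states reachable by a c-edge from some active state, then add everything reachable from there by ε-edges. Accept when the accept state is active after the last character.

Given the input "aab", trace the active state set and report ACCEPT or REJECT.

S₀ = ε-closure({0}) = {0,2}
'a' @ 1: {1,2,3,4}
'a' @ 2: {1,2,3,4,5}  (accept∈set)
'b' @ 3: {5}  (accept∈set)
final: {5}; accept 5 in set

Answer: ACCEPT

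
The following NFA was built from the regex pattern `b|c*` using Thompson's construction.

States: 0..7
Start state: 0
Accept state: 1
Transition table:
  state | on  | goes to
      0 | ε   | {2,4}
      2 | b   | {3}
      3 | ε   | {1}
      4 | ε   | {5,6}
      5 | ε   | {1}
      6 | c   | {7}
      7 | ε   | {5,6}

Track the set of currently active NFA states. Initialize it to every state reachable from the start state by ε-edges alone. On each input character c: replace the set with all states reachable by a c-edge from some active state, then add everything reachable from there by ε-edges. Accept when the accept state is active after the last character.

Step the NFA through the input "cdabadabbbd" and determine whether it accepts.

S₀ = ε-closure({0}) = {0,1,2,4,5,6}
'c' @ 1: {1,5,6,7}  ✓accept
'd' @ 2: {}  — state set empty
rest 'abadabbbd' ignored (set empty)
final: {}; accept 1 not in set

Answer: REJECT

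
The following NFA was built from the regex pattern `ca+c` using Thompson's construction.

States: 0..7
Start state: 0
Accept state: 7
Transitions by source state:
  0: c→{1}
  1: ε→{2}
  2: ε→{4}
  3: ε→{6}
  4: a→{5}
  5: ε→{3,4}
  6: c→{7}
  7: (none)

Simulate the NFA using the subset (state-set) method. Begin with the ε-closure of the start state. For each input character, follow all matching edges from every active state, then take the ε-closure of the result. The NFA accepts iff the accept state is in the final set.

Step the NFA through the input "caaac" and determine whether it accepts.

Answer: ACCEPT

Trace:
start: ε-closure({0}) = {0}
'c' @ 1: {1,2,4}
'a' @ 2: {3,4,5,6}
'a' @ 3: {3,4,5,6}
'a' @ 4: {3,4,5,6}
'c' @ 5: {7}  (accept∈set)
final: {7}; accept 7 in set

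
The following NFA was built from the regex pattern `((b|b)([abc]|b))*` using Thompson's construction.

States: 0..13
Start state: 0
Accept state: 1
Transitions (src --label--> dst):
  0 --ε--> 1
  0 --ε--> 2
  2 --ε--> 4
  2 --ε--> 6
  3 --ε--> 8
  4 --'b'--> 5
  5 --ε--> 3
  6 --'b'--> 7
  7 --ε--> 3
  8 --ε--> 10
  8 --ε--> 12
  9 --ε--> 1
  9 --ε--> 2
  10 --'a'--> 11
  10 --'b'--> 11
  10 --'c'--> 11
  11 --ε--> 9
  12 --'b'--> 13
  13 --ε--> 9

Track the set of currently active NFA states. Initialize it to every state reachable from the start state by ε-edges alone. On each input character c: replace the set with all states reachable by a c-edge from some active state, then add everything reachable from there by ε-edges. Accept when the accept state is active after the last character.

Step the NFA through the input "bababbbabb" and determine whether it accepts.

Answer: ACCEPT

Trace:
initial (ε-close {0}): {0,1,2,4,6}
'b' @ 1: {3,5,7,8,10,12}
'a' @ 2: {1,2,4,6,9,11}  [accepting]
'b' @ 3: {3,5,7,8,10,12}
'a' @ 4: {1,2,4,6,9,11}  [accepting]
'b' @ 5: {3,5,7,8,10,12}
'b' @ 6: {1,2,4,6,9,11,13}  [accepting]
'b' @ 7: {3,5,7,8,10,12}
'a' @ 8: {1,2,4,6,9,11}  [accepting]
'b' @ 9: {3,5,7,8,10,12}
'b' @ 10: {1,2,4,6,9,11,13}  [accepting]
end set {1,2,4,6,9,11,13} — state 1 in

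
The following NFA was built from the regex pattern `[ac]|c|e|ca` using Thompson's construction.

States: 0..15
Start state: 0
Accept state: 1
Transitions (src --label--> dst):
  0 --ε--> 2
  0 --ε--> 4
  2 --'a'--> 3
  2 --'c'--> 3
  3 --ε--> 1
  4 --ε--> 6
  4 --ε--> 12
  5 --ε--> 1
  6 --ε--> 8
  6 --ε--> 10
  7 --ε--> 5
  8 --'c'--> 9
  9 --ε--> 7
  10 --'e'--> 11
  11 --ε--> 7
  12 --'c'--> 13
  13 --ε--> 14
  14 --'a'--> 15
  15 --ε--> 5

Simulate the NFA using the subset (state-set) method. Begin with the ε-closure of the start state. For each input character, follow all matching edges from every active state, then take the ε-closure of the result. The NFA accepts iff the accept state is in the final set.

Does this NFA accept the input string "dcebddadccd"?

start: ε-closure({0}) = {0,2,4,6,8,10,12}
'd' @ 1: {}  — no active states
rest 'cebddadccd' ignored (set empty)
end set {} — state 1 not in

Answer: REJECT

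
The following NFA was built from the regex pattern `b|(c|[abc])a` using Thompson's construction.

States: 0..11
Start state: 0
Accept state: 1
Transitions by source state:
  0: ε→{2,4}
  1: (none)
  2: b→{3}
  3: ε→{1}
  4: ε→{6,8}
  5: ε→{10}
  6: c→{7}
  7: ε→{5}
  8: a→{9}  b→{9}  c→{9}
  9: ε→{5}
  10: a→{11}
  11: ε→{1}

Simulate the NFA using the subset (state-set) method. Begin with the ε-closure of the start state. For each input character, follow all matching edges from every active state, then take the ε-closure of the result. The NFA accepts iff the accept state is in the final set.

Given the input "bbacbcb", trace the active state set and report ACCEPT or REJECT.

Answer: REJECT

Derivation:
S₀ = ε-closure({0}) = {0,2,4,6,8}
'b' @ 1: {1,3,5,9,10}  (accept∈set)
'b' @ 2: {}  — state set empty
rest 'acbcb' ignored (set empty)
final: {}; accept 1 not in set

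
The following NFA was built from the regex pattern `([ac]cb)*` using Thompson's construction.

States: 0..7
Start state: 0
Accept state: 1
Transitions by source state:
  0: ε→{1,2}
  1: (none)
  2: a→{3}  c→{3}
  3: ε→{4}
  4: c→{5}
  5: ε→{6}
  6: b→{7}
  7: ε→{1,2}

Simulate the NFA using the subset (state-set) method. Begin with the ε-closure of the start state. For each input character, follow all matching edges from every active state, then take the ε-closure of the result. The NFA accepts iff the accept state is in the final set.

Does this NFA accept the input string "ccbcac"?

S₀ = ε-closure({0}) = {0,1,2}
'c' @ 1: {3,4}
'c' @ 2: {5,6}
'b' @ 3: {1,2,7}  ✓accept
'c' @ 4: {3,4}
'a' @ 5: {}  — no active states
rest 'c' ignored (set empty)
end set {} — state 1 not in

Answer: REJECT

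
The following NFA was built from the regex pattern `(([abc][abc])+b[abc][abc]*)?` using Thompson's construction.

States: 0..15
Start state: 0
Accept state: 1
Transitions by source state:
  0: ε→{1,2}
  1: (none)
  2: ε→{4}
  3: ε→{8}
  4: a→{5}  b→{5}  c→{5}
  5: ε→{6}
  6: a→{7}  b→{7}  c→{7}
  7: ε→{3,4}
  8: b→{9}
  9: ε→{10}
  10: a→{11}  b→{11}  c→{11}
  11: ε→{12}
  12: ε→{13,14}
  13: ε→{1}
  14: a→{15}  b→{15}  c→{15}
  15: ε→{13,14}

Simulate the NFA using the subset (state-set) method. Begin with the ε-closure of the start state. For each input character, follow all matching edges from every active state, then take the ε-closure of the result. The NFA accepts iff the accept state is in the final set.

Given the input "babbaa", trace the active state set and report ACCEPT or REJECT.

start: ε-closure({0}) = {0,1,2,4}
'b' @ 1: {5,6}
'a' @ 2: {3,4,7,8}
'b' @ 3: {5,6,9,10}
'b' @ 4: {1,3,4,7,8,11,12,13,14}  (accept∈set)
'a' @ 5: {1,5,6,13,14,15}  (accept∈set)
'a' @ 6: {1,3,4,7,8,13,14,15}  (accept∈set)
end set {1,3,4,7,8,13,14,15} — state 1 in

Answer: ACCEPT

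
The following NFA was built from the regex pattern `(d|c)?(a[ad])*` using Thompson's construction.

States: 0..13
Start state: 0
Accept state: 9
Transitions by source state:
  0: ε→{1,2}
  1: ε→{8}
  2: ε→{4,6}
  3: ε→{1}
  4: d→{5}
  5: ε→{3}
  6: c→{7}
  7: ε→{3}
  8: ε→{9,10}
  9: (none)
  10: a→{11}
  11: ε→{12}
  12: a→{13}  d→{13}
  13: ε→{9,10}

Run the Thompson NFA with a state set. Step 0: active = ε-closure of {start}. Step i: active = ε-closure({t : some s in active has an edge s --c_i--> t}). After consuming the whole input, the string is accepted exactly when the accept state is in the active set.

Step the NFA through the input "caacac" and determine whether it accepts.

initial (ε-close {0}): {0,1,2,4,6,8,9,10}
'c' @ 1: {1,3,7,8,9,10}  ✓accept
'a' @ 2: {11,12}
'a' @ 3: {9,10,13}  ✓accept
'c' @ 4: {}  — no active states
rest 'ac' ignored (set empty)
after full input: {}  (accept=9 not in)

Answer: REJECT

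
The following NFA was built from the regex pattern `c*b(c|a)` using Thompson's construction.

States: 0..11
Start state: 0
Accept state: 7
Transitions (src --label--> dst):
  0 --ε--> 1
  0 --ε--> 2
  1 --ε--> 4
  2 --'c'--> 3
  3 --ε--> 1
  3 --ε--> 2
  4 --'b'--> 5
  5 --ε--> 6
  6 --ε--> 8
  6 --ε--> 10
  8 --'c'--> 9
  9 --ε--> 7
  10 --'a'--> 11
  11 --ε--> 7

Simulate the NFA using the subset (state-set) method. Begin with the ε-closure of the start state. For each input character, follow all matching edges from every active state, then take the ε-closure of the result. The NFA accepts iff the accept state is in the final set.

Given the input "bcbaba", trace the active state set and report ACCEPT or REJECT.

Answer: REJECT

Derivation:
start: ε-closure({0}) = {0,1,2,4}
'b' @ 1: {5,6,8,10}
'c' @ 2: {7,9}  [accepting]
'b' @ 3: {}  — state set empty
rest 'aba' ignored (set empty)
final: {}; accept 7 not in set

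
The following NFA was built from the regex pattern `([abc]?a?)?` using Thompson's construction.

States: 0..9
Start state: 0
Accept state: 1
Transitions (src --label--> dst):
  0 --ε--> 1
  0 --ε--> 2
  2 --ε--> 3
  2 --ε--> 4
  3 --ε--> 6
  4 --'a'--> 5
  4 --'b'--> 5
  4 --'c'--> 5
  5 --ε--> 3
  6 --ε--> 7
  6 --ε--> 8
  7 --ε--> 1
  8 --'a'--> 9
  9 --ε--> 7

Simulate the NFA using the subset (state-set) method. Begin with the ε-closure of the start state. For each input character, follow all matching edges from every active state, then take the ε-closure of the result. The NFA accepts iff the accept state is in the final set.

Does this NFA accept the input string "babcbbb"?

S₀ = ε-closure({0}) = {0,1,2,3,4,6,7,8}
'b' @ 1: {1,3,5,6,7,8}  ✓accept
'a' @ 2: {1,7,9}  ✓accept
'b' @ 3: {}  — dead — no transitions
rest 'cbbb' ignored (set empty)
after full input: {}  (accept=1 not in)

Answer: REJECT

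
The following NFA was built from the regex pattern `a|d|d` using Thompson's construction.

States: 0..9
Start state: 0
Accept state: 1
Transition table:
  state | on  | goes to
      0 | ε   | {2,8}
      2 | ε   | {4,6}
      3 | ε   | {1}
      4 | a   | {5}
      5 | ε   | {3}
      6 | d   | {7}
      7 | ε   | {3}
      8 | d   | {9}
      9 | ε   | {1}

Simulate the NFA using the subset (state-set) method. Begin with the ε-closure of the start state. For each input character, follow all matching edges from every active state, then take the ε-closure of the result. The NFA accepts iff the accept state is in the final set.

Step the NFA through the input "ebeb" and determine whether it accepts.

Answer: REJECT

Trace:
initial (ε-close {0}): {0,2,4,6,8}
'e' @ 1: {}  — dead — no transitions
rest 'beb' ignored (set empty)
end set {} — state 1 not in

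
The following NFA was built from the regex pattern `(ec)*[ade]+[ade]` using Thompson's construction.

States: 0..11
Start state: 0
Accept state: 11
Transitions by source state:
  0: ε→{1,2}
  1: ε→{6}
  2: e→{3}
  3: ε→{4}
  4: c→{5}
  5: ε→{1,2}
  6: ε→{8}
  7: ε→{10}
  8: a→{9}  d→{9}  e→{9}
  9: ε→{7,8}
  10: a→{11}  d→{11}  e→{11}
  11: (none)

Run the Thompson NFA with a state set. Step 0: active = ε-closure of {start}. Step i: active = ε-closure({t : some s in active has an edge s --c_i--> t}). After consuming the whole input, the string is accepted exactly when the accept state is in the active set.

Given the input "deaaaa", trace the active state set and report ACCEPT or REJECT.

start: ε-closure({0}) = {0,1,2,6,8}
'd' @ 1: {7,8,9,10}
'e' @ 2: {7,8,9,10,11}  ✓accept
'a' @ 3: {7,8,9,10,11}  ✓accept
'a' @ 4: {7,8,9,10,11}  ✓accept
'a' @ 5: {7,8,9,10,11}  ✓accept
'a' @ 6: {7,8,9,10,11}  ✓accept
after full input: {7,8,9,10,11}  (accept=11 in)

Answer: ACCEPT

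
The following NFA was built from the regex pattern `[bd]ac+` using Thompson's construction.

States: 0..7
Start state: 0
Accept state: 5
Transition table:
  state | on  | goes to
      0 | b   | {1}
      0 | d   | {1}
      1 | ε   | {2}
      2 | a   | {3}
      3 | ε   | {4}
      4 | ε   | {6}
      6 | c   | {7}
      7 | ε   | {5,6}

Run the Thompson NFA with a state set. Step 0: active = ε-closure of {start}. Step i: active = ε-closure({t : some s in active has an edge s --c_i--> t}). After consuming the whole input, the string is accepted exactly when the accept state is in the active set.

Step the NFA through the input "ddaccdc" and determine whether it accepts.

initial (ε-close {0}): {0}
'd' @ 1: {1,2}
'd' @ 2: {}  — state set empty
rest 'accdc' ignored (set empty)
end set {} — state 5 not in

Answer: REJECT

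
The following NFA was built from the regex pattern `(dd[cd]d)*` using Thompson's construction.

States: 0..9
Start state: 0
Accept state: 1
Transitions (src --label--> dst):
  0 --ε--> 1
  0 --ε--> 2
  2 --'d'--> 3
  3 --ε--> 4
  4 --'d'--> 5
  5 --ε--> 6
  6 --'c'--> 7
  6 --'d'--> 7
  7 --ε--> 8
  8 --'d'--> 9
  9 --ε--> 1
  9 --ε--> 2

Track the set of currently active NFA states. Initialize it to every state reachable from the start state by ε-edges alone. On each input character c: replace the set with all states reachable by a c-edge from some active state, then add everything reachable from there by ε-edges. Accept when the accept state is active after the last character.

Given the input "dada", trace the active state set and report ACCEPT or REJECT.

S₀ = ε-closure({0}) = {0,1,2}
'd' @ 1: {3,4}
'a' @ 2: {}  — dead — no transitions
rest 'da' ignored (set empty)
after full input: {}  (accept=1 not in)

Answer: REJECT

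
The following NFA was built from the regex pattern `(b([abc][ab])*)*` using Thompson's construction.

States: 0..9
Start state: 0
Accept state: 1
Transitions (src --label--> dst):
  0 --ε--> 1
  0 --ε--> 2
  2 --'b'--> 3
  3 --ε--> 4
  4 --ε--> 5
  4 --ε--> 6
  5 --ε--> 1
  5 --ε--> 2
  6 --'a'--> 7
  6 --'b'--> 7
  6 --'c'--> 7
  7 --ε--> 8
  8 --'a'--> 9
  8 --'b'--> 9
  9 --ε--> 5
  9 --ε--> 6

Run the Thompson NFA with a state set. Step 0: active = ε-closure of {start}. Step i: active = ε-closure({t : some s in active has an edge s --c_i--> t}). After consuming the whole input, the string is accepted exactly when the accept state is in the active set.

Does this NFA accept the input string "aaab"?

Answer: REJECT

Steps:
initial (ε-close {0}): {0,1,2}
'a' @ 1: {}  — state set empty
rest 'aab' ignored (set empty)
final: {}; accept 1 not in set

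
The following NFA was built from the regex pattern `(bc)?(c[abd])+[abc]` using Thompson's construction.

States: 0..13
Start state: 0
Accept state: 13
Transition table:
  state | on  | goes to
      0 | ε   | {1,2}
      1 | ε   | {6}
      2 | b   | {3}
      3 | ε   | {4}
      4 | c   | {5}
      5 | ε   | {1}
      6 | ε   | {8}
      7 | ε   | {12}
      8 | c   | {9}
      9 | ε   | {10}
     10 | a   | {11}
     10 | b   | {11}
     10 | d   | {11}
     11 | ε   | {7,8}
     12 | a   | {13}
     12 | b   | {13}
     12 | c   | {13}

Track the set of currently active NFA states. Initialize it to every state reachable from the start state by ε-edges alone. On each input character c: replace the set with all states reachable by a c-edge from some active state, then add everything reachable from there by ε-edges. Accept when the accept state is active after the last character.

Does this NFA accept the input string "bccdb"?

Answer: ACCEPT

Derivation:
initial (ε-close {0}): {0,1,2,6,8}
'b' @ 1: {3,4}
'c' @ 2: {1,5,6,8}
'c' @ 3: {9,10}
'd' @ 4: {7,8,11,12}
'b' @ 5: {13}  [accepting]
end set {13} — state 13 in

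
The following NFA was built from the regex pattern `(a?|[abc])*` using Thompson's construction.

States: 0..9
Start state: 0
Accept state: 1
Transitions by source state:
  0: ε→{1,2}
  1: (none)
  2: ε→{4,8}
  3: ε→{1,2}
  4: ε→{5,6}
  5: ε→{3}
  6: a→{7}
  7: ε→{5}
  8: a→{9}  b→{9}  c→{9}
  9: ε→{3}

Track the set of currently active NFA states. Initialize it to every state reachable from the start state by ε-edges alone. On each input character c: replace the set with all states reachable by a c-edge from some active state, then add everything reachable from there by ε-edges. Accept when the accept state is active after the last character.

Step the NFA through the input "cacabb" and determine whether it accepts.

S₀ = ε-closure({0}) = {0,1,2,3,4,5,6,8}
'c' @ 1: {1,2,3,4,5,6,8,9}  ✓accept
'a' @ 2: {1,2,3,4,5,6,7,8,9}  ✓accept
'c' @ 3: {1,2,3,4,5,6,8,9}  ✓accept
'a' @ 4: {1,2,3,4,5,6,7,8,9}  ✓accept
'b' @ 5: {1,2,3,4,5,6,8,9}  ✓accept
'b' @ 6: {1,2,3,4,5,6,8,9}  ✓accept
after full input: {1,2,3,4,5,6,8,9}  (accept=1 in)

Answer: ACCEPT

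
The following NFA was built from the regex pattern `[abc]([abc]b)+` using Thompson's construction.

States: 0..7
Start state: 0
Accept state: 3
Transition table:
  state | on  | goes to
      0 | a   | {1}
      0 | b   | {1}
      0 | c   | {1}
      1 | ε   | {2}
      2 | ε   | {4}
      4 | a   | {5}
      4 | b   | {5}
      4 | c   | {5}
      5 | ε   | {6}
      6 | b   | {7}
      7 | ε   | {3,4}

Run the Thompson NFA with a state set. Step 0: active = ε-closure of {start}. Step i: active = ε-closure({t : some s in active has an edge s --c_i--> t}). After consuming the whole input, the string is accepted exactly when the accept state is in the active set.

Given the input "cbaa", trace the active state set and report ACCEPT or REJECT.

Answer: REJECT

Derivation:
S₀ = ε-closure({0}) = {0}
'c' @ 1: {1,2,4}
'b' @ 2: {5,6}
'a' @ 3: {}  — no active states
rest 'a' ignored (set empty)
end set {} — state 3 not in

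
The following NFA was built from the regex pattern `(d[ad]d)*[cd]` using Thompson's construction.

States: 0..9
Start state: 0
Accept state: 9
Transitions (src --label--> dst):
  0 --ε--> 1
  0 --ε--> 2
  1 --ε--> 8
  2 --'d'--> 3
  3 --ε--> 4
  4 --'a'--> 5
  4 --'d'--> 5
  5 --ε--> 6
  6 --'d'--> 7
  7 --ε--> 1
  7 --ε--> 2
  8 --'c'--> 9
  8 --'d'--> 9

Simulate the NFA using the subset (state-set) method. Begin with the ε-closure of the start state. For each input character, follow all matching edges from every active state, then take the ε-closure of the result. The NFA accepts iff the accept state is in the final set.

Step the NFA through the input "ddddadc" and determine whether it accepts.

initial (ε-close {0}): {0,1,2,8}
'd' @ 1: {3,4,9}  (accept∈set)
'd' @ 2: {5,6}
'd' @ 3: {1,2,7,8}
'd' @ 4: {3,4,9}  (accept∈set)
'a' @ 5: {5,6}
'd' @ 6: {1,2,7,8}
'c' @ 7: {9}  (accept∈set)
after full input: {9}  (accept=9 in)

Answer: ACCEPT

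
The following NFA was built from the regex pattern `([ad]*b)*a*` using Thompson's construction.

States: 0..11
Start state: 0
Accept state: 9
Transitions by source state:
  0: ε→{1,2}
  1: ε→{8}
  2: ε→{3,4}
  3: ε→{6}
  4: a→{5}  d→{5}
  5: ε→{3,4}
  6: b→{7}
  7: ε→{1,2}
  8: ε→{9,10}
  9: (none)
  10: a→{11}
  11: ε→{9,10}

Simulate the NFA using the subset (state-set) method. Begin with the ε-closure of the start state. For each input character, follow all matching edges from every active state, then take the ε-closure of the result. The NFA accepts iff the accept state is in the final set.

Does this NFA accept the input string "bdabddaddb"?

start: ε-closure({0}) = {0,1,2,3,4,6,8,9,10}
'b' @ 1: {1,2,3,4,6,7,8,9,10}  ✓accept
'd' @ 2: {3,4,5,6}
'a' @ 3: {3,4,5,6}
'b' @ 4: {1,2,3,4,6,7,8,9,10}  ✓accept
'd' @ 5: {3,4,5,6}
'd' @ 6: {3,4,5,6}
'a' @ 7: {3,4,5,6}
'd' @ 8: {3,4,5,6}
'd' @ 9: {3,4,5,6}
'b' @ 10: {1,2,3,4,6,7,8,9,10}  ✓accept
final: {1,2,3,4,6,7,8,9,10}; accept 9 in set

Answer: ACCEPT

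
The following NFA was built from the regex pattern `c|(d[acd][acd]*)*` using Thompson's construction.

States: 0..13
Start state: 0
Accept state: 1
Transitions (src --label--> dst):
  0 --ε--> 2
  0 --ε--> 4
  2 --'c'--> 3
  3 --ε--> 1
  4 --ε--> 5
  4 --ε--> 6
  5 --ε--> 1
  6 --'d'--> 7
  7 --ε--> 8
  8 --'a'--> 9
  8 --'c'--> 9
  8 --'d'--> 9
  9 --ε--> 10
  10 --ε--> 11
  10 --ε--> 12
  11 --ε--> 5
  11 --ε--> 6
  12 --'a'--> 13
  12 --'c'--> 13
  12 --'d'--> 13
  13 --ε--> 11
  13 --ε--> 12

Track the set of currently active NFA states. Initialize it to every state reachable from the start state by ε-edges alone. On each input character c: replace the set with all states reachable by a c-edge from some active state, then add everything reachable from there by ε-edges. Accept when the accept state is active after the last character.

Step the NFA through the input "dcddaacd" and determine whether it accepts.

S₀ = ε-closure({0}) = {0,1,2,4,5,6}
'd' @ 1: {7,8}
'c' @ 2: {1,5,6,9,10,11,12}  (accept∈set)
'd' @ 3: {1,5,6,7,8,11,12,13}  (accept∈set)
'd' @ 4: {1,5,6,7,8,9,10,11,12,13}  (accept∈set)
'a' @ 5: {1,5,6,9,10,11,12,13}  (accept∈set)
'a' @ 6: {1,5,6,11,12,13}  (accept∈set)
'c' @ 7: {1,5,6,11,12,13}  (accept∈set)
'd' @ 8: {1,5,6,7,8,11,12,13}  (accept∈set)
after full input: {1,5,6,7,8,11,12,13}  (accept=1 in)

Answer: ACCEPT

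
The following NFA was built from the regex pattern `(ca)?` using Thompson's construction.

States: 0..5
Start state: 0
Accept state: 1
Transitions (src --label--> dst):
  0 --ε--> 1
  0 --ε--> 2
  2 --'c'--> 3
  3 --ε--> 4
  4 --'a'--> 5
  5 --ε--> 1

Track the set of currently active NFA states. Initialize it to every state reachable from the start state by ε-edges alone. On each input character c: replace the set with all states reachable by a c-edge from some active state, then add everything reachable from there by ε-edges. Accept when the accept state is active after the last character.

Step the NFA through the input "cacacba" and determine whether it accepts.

Answer: REJECT

Steps:
S₀ = ε-closure({0}) = {0,1,2}
'c' @ 1: {3,4}
'a' @ 2: {1,5}  (accept∈set)
'c' @ 3: {}  — dead — no transitions
rest 'acba' ignored (set empty)
end set {} — state 1 not in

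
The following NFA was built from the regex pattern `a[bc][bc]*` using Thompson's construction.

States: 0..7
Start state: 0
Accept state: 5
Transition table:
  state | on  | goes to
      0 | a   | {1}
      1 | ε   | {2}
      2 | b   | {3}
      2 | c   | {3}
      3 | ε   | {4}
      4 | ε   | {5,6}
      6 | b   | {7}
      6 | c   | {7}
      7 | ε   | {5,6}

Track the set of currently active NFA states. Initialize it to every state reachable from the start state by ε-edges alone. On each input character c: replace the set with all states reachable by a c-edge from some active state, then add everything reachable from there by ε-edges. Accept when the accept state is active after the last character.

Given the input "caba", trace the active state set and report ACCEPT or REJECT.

Answer: REJECT

Trace:
start: ε-closure({0}) = {0}
'c' @ 1: {}  — state set empty
rest 'aba' ignored (set empty)
end set {} — state 5 not in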